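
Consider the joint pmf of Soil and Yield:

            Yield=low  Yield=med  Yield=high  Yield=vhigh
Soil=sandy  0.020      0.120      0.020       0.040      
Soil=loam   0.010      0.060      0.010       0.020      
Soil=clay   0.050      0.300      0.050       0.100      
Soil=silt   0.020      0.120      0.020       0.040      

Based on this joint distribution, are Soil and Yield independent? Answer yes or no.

Every cell satisfies P(Soil,Yield) = P(Soil)·P(Yield). For instance P(Soil=loam) = 0.100, P(Yield=low) = 0.100, and 0.100×0.100 = 0.010 matches the joint entry. So Soil and Yield are independent.

yes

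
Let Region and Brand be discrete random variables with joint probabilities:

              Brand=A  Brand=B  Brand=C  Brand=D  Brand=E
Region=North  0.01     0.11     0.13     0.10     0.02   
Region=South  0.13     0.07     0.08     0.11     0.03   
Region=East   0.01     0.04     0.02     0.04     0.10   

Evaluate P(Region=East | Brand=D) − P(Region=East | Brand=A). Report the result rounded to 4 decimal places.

P(Brand=D) = 0.10 + 0.11 + 0.04 = 0.25; P(Region=East | Brand=D) = 0.04/0.25 = 0.16000.
P(Brand=A) = 0.01 + 0.13 + 0.01 = 0.15; P(Region=East | Brand=A) = 0.01/0.15 = 0.06667.
Difference = 0.0933.

0.0933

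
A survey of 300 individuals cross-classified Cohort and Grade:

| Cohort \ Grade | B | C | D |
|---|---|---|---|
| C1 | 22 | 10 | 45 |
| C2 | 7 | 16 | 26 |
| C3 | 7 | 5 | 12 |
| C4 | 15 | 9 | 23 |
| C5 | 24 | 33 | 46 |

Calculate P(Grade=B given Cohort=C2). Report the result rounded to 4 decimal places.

0.1429

Total with Cohort=C2: 7 + 16 + 26 = 49.
P(Grade=B | Cohort=C2) = 7/49 = 0.1429.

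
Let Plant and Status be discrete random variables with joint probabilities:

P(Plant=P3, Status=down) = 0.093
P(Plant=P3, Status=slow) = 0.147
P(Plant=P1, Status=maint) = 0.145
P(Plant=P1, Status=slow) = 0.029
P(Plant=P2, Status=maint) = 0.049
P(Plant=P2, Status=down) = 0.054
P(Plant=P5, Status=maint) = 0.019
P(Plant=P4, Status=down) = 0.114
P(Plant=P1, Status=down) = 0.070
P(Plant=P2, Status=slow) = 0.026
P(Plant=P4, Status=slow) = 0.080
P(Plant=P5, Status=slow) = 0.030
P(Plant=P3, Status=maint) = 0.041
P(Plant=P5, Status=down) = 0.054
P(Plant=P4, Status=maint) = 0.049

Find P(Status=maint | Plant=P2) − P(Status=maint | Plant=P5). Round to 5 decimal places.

0.19538

P(Plant=P2) = 0.026 + 0.054 + 0.049 = 0.129; P(Status=maint | Plant=P2) = 0.049/0.129 = 0.379845.
P(Plant=P5) = 0.030 + 0.054 + 0.019 = 0.103; P(Status=maint | Plant=P5) = 0.019/0.103 = 0.184466.
Difference = 0.19538.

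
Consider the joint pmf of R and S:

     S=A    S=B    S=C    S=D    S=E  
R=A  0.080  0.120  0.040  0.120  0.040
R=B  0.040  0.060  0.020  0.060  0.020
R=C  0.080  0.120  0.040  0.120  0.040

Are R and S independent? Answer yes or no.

yes

Every cell satisfies P(R,S) = P(R)·P(S). For instance P(R=B) = 0.200, P(S=E) = 0.100, and 0.200×0.100 = 0.020 matches the joint entry. So R and S are independent.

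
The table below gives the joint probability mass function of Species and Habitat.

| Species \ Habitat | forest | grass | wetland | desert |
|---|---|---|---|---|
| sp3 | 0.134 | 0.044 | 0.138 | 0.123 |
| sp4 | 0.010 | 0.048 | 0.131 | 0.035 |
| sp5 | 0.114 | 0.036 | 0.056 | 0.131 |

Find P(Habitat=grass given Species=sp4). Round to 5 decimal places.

P(Species=sp4) = 0.010 + 0.048 + 0.131 + 0.035 = 0.224.
P(Habitat=grass | Species=sp4) = 0.048/0.224 = 0.21429.

0.21429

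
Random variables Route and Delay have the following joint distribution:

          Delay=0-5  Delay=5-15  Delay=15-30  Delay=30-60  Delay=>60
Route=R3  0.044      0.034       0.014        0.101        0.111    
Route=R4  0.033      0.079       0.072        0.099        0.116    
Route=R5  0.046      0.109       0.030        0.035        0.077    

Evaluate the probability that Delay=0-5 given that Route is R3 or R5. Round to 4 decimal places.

0.1498

P(Route=R3) = 0.044 + 0.034 + 0.014 + 0.101 + 0.111 = 0.304.
P(Route=R5) = 0.046 + 0.109 + 0.030 + 0.035 + 0.077 = 0.297.
P(Route ∈ {R3, R5}) = 0.304 + 0.297 = 0.601; P(Delay=0-5, Route ∈ {R3, R5}) = 0.044 + 0.046 = 0.090.
P(Delay=0-5 | Route ∈ {R3, R5}) = 0.090/0.601 = 0.1498.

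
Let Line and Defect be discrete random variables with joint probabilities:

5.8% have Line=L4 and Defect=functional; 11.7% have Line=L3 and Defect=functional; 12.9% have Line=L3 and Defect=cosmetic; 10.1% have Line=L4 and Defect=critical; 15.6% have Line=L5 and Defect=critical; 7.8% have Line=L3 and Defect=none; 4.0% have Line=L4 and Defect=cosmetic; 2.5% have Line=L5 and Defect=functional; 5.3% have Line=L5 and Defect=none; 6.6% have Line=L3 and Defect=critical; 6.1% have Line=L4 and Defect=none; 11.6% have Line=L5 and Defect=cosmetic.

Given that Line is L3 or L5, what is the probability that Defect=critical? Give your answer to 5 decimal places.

P(Line=L3) = 0.078 + 0.129 + 0.117 + 0.066 = 0.390.
P(Line=L5) = 0.053 + 0.116 + 0.025 + 0.156 = 0.350.
P(Line ∈ {L3, L5}) = 0.390 + 0.350 = 0.740; P(Defect=critical, Line ∈ {L3, L5}) = 0.066 + 0.156 = 0.222.
P(Defect=critical | Line ∈ {L3, L5}) = 0.222/0.740 = 0.30000.

0.30000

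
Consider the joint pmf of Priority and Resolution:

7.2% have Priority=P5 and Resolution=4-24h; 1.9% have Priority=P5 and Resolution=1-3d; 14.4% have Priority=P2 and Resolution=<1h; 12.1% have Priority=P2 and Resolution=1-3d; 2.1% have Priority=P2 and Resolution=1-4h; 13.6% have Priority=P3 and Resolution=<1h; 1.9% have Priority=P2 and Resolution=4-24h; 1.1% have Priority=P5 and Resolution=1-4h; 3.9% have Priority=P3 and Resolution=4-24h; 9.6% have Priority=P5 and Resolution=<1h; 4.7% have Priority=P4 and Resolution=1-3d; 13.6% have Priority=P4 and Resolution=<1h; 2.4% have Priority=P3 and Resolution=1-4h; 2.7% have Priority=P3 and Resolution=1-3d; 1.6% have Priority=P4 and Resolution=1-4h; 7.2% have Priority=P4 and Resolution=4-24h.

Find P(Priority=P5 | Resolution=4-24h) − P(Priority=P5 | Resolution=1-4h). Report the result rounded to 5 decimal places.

0.20366

P(Resolution=4-24h) = 0.019 + 0.039 + 0.072 + 0.072 = 0.202; P(Priority=P5 | Resolution=4-24h) = 0.072/0.202 = 0.356436.
P(Resolution=1-4h) = 0.021 + 0.024 + 0.016 + 0.011 = 0.072; P(Priority=P5 | Resolution=1-4h) = 0.011/0.072 = 0.152778.
Difference = 0.20366.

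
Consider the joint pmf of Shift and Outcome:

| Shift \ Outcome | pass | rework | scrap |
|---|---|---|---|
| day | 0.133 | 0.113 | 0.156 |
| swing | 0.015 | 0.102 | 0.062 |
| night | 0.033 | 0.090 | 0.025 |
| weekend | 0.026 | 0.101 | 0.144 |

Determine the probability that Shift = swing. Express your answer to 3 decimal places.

0.179

P(Shift=swing) = 0.015 + 0.102 + 0.062 = 0.179.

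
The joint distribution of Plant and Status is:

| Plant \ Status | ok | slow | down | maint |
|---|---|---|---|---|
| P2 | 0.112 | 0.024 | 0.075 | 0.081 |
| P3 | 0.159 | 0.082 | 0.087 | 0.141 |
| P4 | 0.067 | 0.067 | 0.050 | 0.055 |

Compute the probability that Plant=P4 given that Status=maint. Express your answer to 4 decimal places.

P(Status=maint) = 0.081 + 0.141 + 0.055 = 0.277.
P(Plant=P4 | Status=maint) = 0.055/0.277 = 0.1986.

0.1986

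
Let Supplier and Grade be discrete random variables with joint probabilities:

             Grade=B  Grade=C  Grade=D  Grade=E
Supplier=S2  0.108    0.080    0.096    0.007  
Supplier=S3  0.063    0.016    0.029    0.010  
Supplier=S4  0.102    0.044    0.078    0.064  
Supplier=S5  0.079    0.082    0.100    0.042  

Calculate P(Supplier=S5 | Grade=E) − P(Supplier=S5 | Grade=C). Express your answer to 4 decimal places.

-0.0279

P(Grade=E) = 0.007 + 0.010 + 0.064 + 0.042 = 0.123; P(Supplier=S5 | Grade=E) = 0.042/0.123 = 0.34146.
P(Grade=C) = 0.080 + 0.016 + 0.044 + 0.082 = 0.222; P(Supplier=S5 | Grade=C) = 0.082/0.222 = 0.36937.
Difference = -0.0279.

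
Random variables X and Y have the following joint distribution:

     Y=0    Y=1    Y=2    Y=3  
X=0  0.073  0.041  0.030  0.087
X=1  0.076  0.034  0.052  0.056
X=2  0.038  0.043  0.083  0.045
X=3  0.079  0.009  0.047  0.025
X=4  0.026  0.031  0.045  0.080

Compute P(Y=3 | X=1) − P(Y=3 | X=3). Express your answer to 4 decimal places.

P(X=1) = 0.076 + 0.034 + 0.052 + 0.056 = 0.218; P(Y=3 | X=1) = 0.056/0.218 = 0.25688.
P(X=3) = 0.079 + 0.009 + 0.047 + 0.025 = 0.160; P(Y=3 | X=3) = 0.025/0.160 = 0.15625.
Difference = 0.1006.

0.1006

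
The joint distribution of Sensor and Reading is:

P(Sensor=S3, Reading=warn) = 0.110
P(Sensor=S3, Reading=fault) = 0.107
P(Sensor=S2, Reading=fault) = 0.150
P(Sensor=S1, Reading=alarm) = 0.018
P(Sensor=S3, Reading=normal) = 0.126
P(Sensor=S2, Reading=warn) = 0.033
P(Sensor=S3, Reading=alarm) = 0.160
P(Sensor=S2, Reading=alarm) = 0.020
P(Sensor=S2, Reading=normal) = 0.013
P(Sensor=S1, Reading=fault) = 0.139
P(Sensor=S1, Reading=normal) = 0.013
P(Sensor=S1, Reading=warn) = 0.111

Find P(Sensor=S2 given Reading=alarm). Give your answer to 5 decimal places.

P(Reading=alarm) = 0.018 + 0.020 + 0.160 = 0.198.
P(Sensor=S2 | Reading=alarm) = 0.020/0.198 = 0.10101.

0.10101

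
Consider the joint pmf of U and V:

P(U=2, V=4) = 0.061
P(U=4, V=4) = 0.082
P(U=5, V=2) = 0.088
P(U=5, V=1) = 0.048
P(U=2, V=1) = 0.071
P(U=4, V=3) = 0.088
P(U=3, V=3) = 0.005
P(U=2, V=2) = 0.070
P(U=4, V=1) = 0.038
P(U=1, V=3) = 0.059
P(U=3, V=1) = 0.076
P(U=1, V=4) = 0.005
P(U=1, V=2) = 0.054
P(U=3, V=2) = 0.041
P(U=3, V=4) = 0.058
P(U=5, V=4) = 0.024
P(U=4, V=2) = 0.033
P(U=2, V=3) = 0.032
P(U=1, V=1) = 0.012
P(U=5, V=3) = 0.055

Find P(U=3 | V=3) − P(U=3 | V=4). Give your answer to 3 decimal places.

P(V=3) = 0.059 + 0.032 + 0.005 + 0.088 + 0.055 = 0.239; P(U=3 | V=3) = 0.005/0.239 = 0.0209.
P(V=4) = 0.005 + 0.061 + 0.058 + 0.082 + 0.024 = 0.230; P(U=3 | V=4) = 0.058/0.230 = 0.2522.
Difference = -0.231.

-0.231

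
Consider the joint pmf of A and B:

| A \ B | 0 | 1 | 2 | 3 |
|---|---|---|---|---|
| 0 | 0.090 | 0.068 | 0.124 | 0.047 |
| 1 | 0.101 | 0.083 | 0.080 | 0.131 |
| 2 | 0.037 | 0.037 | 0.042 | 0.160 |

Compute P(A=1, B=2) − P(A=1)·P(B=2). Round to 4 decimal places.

-0.0172

P(A=1) = 0.101 + 0.083 + 0.080 + 0.131 = 0.395.
P(B=2) = 0.124 + 0.080 + 0.042 = 0.246.
P(A=1, B=2) − P(A=1)P(B=2) = 0.080 − 0.395×0.246 = -0.0172.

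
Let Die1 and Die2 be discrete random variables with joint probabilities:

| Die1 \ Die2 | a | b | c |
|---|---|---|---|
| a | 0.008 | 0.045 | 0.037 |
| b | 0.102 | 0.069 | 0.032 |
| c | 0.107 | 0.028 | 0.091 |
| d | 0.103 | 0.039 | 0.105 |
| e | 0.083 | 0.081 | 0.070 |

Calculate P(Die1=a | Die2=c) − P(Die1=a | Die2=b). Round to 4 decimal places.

-0.0613

P(Die2=c) = 0.037 + 0.032 + 0.091 + 0.105 + 0.070 = 0.335; P(Die1=a | Die2=c) = 0.037/0.335 = 0.11045.
P(Die2=b) = 0.045 + 0.069 + 0.028 + 0.039 + 0.081 = 0.262; P(Die1=a | Die2=b) = 0.045/0.262 = 0.17176.
Difference = -0.0613.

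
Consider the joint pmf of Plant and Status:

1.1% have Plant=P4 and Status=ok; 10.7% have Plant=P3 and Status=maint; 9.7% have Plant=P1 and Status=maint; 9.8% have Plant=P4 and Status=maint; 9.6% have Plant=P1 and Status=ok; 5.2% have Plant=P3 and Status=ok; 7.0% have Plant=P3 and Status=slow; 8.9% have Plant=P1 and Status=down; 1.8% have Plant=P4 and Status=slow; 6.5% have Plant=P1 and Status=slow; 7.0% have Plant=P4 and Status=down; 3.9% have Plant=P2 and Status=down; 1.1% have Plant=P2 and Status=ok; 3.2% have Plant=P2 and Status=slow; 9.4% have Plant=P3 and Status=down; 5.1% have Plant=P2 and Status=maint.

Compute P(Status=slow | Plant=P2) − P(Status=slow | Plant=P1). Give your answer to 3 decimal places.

P(Plant=P2) = 0.011 + 0.032 + 0.039 + 0.051 = 0.133; P(Status=slow | Plant=P2) = 0.032/0.133 = 0.2406.
P(Plant=P1) = 0.096 + 0.065 + 0.089 + 0.097 = 0.347; P(Status=slow | Plant=P1) = 0.065/0.347 = 0.1873.
Difference = 0.053.

0.053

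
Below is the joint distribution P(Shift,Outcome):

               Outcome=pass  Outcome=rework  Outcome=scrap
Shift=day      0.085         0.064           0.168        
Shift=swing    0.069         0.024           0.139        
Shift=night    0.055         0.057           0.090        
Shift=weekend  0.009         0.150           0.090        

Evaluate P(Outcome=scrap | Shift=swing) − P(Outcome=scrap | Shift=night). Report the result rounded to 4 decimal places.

P(Shift=swing) = 0.069 + 0.024 + 0.139 = 0.232; P(Outcome=scrap | Shift=swing) = 0.139/0.232 = 0.59914.
P(Shift=night) = 0.055 + 0.057 + 0.090 = 0.202; P(Outcome=scrap | Shift=night) = 0.090/0.202 = 0.44554.
Difference = 0.1536.

0.1536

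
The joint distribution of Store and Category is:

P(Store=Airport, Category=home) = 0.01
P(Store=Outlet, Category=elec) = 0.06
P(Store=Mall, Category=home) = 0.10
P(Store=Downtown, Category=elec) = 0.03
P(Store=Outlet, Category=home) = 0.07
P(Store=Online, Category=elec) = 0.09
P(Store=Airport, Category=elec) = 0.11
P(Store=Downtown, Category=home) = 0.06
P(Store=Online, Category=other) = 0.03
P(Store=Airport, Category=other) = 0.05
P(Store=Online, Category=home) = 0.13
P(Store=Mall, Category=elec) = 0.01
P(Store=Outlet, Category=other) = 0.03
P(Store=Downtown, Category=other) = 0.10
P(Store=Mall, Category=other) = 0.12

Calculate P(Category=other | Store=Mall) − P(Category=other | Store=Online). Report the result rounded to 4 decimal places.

P(Store=Mall) = 0.01 + 0.10 + 0.12 = 0.23; P(Category=other | Store=Mall) = 0.12/0.23 = 0.52174.
P(Store=Online) = 0.09 + 0.13 + 0.03 = 0.25; P(Category=other | Store=Online) = 0.03/0.25 = 0.12000.
Difference = 0.4017.

0.4017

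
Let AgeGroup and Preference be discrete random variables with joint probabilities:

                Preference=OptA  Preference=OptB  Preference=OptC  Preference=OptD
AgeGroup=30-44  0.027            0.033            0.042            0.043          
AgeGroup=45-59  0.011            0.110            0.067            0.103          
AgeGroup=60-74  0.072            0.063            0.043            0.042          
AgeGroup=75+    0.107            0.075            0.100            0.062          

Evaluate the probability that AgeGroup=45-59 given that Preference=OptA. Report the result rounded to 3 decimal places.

P(Preference=OptA) = 0.027 + 0.011 + 0.072 + 0.107 = 0.217.
P(AgeGroup=45-59 | Preference=OptA) = 0.011/0.217 = 0.051.

0.051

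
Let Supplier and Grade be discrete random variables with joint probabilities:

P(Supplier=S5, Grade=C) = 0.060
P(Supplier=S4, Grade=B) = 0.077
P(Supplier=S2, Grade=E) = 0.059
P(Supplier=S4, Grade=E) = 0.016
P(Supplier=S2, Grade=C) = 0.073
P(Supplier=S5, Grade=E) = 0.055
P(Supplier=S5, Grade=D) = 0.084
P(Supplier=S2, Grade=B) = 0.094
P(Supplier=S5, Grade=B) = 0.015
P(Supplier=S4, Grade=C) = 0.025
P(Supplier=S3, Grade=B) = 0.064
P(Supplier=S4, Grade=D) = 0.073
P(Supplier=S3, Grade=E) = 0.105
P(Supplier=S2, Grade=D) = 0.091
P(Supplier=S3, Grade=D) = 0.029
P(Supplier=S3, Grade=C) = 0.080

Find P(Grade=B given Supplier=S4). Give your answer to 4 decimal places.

P(Supplier=S4) = 0.077 + 0.025 + 0.073 + 0.016 = 0.191.
P(Grade=B | Supplier=S4) = 0.077/0.191 = 0.4031.

0.4031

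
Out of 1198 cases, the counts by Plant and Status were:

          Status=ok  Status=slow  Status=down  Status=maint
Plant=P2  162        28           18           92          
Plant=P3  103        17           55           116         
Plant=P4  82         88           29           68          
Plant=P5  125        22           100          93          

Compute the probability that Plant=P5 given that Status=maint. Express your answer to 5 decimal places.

0.25203

Total with Status=maint: 92 + 116 + 68 + 93 = 369.
P(Plant=P5 | Status=maint) = 93/369 = 0.25203.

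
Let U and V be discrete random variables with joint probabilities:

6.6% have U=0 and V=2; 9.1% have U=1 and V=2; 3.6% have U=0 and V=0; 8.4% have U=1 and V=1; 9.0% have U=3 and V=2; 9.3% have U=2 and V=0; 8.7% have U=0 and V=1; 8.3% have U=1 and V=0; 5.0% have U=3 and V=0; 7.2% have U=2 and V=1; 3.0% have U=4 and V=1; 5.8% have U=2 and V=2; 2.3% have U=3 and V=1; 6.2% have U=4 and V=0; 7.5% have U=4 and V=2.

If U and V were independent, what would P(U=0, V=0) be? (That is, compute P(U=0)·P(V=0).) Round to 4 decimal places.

P(U=0) = 0.036 + 0.087 + 0.066 = 0.189.
P(V=0) = 0.036 + 0.083 + 0.093 + 0.050 + 0.062 = 0.324.
Product: 0.189 × 0.324 = 0.0612.

0.0612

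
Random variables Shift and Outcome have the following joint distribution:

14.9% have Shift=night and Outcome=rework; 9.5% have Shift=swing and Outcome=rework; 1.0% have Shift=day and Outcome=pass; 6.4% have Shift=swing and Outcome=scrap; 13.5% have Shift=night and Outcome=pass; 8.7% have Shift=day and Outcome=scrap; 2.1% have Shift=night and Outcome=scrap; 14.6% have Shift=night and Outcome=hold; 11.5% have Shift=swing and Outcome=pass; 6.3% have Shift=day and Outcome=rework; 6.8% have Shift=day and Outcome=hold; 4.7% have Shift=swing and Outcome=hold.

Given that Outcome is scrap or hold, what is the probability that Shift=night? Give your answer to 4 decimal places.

0.3857

P(Outcome=scrap) = 0.087 + 0.064 + 0.021 = 0.172.
P(Outcome=hold) = 0.068 + 0.047 + 0.146 = 0.261.
P(Outcome ∈ {scrap, hold}) = 0.172 + 0.261 = 0.433; P(Shift=night, Outcome ∈ {scrap, hold}) = 0.021 + 0.146 = 0.167.
P(Shift=night | Outcome ∈ {scrap, hold}) = 0.167/0.433 = 0.3857.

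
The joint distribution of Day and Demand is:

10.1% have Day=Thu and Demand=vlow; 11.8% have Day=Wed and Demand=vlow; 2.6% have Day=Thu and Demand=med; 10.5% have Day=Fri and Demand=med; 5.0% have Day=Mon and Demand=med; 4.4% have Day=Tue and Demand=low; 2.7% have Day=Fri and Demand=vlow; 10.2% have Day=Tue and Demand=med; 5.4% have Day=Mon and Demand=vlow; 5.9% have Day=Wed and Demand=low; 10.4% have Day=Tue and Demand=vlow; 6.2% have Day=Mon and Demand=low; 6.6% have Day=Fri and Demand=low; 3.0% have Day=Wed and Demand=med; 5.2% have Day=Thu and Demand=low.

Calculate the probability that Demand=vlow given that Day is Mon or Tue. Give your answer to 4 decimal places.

0.3798

P(Day=Mon) = 0.054 + 0.062 + 0.050 = 0.166.
P(Day=Tue) = 0.104 + 0.044 + 0.102 = 0.250.
P(Day ∈ {Mon, Tue}) = 0.166 + 0.250 = 0.416; P(Demand=vlow, Day ∈ {Mon, Tue}) = 0.054 + 0.104 = 0.158.
P(Demand=vlow | Day ∈ {Mon, Tue}) = 0.158/0.416 = 0.3798.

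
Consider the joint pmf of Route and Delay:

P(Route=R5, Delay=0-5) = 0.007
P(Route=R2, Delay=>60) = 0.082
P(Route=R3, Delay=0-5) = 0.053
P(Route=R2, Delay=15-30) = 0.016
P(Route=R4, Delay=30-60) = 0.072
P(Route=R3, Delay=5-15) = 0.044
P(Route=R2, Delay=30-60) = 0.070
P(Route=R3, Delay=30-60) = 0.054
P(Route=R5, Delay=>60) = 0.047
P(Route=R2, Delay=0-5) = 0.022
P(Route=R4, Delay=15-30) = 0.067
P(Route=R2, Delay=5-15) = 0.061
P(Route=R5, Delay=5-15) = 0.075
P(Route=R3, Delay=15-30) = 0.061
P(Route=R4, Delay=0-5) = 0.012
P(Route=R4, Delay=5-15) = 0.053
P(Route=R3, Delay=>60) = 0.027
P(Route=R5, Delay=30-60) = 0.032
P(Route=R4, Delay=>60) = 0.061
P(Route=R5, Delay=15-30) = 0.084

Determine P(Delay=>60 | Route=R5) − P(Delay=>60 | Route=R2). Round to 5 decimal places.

P(Route=R5) = 0.007 + 0.075 + 0.084 + 0.032 + 0.047 = 0.245; P(Delay=>60 | Route=R5) = 0.047/0.245 = 0.191837.
P(Route=R2) = 0.022 + 0.061 + 0.016 + 0.070 + 0.082 = 0.251; P(Delay=>60 | Route=R2) = 0.082/0.251 = 0.326693.
Difference = -0.13486.

-0.13486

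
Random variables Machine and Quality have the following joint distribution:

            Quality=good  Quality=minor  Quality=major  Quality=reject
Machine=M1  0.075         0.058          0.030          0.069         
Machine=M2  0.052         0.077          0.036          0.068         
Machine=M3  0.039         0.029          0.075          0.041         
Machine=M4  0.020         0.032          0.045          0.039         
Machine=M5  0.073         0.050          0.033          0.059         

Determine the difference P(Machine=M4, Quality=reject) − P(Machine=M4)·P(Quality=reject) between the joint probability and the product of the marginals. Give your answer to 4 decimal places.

0.0015

P(Machine=M4) = 0.020 + 0.032 + 0.045 + 0.039 = 0.136.
P(Quality=reject) = 0.069 + 0.068 + 0.041 + 0.039 + 0.059 = 0.276.
P(Machine=M4, Quality=reject) − P(Machine=M4)P(Quality=reject) = 0.039 − 0.136×0.276 = 0.0015.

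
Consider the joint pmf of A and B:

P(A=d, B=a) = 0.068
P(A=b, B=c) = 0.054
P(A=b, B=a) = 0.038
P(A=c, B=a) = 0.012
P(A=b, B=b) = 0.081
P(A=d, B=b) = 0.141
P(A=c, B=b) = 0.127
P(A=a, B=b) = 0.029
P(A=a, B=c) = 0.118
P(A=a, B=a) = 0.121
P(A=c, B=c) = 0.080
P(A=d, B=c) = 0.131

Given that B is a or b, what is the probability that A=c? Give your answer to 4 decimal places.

P(B=a) = 0.121 + 0.038 + 0.012 + 0.068 = 0.239.
P(B=b) = 0.029 + 0.081 + 0.127 + 0.141 = 0.378.
P(B ∈ {a, b}) = 0.239 + 0.378 = 0.617; P(A=c, B ∈ {a, b}) = 0.012 + 0.127 = 0.139.
P(A=c | B ∈ {a, b}) = 0.139/0.617 = 0.2253.

0.2253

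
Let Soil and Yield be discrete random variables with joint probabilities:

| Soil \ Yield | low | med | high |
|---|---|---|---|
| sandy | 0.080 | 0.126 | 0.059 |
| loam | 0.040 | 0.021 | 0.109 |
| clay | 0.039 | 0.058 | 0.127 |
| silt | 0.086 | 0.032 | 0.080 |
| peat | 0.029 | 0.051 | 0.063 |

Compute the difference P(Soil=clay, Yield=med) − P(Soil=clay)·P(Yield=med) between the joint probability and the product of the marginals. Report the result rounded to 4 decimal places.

P(Soil=clay) = 0.039 + 0.058 + 0.127 = 0.224.
P(Yield=med) = 0.126 + 0.021 + 0.058 + 0.032 + 0.051 = 0.288.
P(Soil=clay, Yield=med) − P(Soil=clay)P(Yield=med) = 0.058 − 0.224×0.288 = -0.0065.

-0.0065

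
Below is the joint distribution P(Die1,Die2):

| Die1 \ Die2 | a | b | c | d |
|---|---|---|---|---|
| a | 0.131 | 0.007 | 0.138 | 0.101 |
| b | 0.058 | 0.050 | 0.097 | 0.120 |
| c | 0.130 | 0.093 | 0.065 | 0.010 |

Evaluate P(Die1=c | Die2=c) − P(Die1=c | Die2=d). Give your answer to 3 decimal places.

0.173

P(Die2=c) = 0.138 + 0.097 + 0.065 = 0.300; P(Die1=c | Die2=c) = 0.065/0.300 = 0.2167.
P(Die2=d) = 0.101 + 0.120 + 0.010 = 0.231; P(Die1=c | Die2=d) = 0.010/0.231 = 0.0433.
Difference = 0.173.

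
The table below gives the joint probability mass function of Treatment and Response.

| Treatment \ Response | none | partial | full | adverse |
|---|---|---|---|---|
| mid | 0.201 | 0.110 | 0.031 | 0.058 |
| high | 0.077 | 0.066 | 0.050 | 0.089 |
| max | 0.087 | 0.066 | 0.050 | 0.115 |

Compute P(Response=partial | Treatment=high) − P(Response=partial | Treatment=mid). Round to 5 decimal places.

P(Treatment=high) = 0.077 + 0.066 + 0.050 + 0.089 = 0.282; P(Response=partial | Treatment=high) = 0.066/0.282 = 0.234043.
P(Treatment=mid) = 0.201 + 0.110 + 0.031 + 0.058 = 0.400; P(Response=partial | Treatment=mid) = 0.110/0.400 = 0.275000.
Difference = -0.04096.

-0.04096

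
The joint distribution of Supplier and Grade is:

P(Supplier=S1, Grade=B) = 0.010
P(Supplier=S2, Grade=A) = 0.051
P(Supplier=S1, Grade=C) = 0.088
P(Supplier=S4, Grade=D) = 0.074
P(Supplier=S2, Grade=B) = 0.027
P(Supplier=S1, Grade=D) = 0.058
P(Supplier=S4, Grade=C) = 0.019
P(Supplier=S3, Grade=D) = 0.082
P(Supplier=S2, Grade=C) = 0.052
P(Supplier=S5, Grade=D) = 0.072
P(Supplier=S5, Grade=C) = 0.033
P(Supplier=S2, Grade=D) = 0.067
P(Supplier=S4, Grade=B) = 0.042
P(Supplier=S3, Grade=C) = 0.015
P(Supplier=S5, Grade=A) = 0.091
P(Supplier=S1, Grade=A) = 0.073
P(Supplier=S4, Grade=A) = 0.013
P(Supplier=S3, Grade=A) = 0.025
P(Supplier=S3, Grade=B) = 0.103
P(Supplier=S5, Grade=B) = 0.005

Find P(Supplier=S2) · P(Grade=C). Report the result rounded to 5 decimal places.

P(Supplier=S2) = 0.051 + 0.027 + 0.052 + 0.067 = 0.197.
P(Grade=C) = 0.088 + 0.052 + 0.015 + 0.019 + 0.033 = 0.207.
Product: 0.197 × 0.207 = 0.04078.

0.04078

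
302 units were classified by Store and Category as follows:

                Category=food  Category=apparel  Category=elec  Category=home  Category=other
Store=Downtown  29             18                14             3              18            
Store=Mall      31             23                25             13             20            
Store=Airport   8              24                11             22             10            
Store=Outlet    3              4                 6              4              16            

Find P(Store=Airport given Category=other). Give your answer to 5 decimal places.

0.15625

Total with Category=other: 18 + 20 + 10 + 16 = 64.
P(Store=Airport | Category=other) = 10/64 = 0.15625.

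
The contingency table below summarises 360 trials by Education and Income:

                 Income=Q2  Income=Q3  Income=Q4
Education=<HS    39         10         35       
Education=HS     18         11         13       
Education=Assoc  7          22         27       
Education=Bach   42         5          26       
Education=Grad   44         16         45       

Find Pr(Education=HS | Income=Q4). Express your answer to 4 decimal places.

0.0890

Total with Income=Q4: 35 + 13 + 27 + 26 + 45 = 146.
P(Education=HS | Income=Q4) = 13/146 = 0.0890.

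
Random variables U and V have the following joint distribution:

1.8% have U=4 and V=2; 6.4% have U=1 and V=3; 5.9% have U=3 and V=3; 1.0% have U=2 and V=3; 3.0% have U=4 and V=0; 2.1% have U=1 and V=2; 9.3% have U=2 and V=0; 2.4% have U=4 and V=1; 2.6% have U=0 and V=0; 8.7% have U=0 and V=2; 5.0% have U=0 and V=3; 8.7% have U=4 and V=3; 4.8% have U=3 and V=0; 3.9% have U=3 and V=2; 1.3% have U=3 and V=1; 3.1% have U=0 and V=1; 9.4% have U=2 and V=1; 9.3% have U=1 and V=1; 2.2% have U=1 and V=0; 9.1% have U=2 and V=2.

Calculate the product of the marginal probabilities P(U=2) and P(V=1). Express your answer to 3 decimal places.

0.073

P(U=2) = 0.093 + 0.094 + 0.091 + 0.010 = 0.288.
P(V=1) = 0.031 + 0.093 + 0.094 + 0.013 + 0.024 = 0.255.
Product: 0.288 × 0.255 = 0.073.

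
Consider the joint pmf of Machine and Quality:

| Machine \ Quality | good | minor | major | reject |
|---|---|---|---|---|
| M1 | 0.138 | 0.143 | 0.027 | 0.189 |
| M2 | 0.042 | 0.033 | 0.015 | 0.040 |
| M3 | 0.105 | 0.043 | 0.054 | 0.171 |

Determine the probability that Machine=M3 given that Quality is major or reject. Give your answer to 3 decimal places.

P(Quality=major) = 0.027 + 0.015 + 0.054 = 0.096.
P(Quality=reject) = 0.189 + 0.040 + 0.171 = 0.400.
P(Quality ∈ {major, reject}) = 0.096 + 0.400 = 0.496; P(Machine=M3, Quality ∈ {major, reject}) = 0.054 + 0.171 = 0.225.
P(Machine=M3 | Quality ∈ {major, reject}) = 0.225/0.496 = 0.454.

0.454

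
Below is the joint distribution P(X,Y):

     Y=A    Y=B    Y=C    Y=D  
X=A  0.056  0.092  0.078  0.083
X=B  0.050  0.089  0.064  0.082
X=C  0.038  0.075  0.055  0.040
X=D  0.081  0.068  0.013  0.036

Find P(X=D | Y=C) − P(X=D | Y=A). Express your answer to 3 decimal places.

-0.298

P(Y=C) = 0.078 + 0.064 + 0.055 + 0.013 = 0.210; P(X=D | Y=C) = 0.013/0.210 = 0.0619.
P(Y=A) = 0.056 + 0.050 + 0.038 + 0.081 = 0.225; P(X=D | Y=A) = 0.081/0.225 = 0.3600.
Difference = -0.298.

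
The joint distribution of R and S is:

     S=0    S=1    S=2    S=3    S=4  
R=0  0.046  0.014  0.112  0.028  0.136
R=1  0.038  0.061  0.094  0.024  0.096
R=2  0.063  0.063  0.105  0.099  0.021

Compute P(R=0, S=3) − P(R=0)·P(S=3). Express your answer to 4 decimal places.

P(R=0) = 0.046 + 0.014 + 0.112 + 0.028 + 0.136 = 0.336.
P(S=3) = 0.028 + 0.024 + 0.099 = 0.151.
P(R=0, S=3) − P(R=0)P(S=3) = 0.028 − 0.336×0.151 = -0.0227.

-0.0227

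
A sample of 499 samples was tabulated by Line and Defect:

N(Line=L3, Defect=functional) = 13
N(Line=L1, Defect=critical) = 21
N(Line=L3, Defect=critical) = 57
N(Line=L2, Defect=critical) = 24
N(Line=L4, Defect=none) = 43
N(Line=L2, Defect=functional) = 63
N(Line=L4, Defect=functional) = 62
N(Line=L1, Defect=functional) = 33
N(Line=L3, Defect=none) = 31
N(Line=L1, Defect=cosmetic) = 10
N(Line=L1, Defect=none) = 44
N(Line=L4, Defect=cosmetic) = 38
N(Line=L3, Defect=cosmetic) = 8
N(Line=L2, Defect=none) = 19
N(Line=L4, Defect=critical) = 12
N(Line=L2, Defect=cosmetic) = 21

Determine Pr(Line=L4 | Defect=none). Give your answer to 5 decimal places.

Total with Defect=none: 44 + 19 + 31 + 43 = 137.
P(Line=L4 | Defect=none) = 43/137 = 0.31387.

0.31387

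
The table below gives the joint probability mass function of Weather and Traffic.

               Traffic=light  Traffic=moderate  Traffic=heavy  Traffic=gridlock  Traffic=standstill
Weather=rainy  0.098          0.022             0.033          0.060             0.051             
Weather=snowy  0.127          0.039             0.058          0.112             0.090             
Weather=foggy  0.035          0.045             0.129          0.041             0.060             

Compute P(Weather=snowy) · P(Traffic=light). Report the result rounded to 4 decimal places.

0.1108

P(Weather=snowy) = 0.127 + 0.039 + 0.058 + 0.112 + 0.090 = 0.426.
P(Traffic=light) = 0.098 + 0.127 + 0.035 = 0.260.
Product: 0.426 × 0.260 = 0.1108.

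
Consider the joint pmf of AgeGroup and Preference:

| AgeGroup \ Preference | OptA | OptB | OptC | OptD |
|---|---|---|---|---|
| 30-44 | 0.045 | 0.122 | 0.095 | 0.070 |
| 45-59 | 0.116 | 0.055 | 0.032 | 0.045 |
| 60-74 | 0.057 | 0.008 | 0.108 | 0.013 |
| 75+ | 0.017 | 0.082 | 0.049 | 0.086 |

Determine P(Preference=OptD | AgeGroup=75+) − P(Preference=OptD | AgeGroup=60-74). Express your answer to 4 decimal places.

P(AgeGroup=75+) = 0.017 + 0.082 + 0.049 + 0.086 = 0.234; P(Preference=OptD | AgeGroup=75+) = 0.086/0.234 = 0.36752.
P(AgeGroup=60-74) = 0.057 + 0.008 + 0.108 + 0.013 = 0.186; P(Preference=OptD | AgeGroup=60-74) = 0.013/0.186 = 0.06989.
Difference = 0.2976.

0.2976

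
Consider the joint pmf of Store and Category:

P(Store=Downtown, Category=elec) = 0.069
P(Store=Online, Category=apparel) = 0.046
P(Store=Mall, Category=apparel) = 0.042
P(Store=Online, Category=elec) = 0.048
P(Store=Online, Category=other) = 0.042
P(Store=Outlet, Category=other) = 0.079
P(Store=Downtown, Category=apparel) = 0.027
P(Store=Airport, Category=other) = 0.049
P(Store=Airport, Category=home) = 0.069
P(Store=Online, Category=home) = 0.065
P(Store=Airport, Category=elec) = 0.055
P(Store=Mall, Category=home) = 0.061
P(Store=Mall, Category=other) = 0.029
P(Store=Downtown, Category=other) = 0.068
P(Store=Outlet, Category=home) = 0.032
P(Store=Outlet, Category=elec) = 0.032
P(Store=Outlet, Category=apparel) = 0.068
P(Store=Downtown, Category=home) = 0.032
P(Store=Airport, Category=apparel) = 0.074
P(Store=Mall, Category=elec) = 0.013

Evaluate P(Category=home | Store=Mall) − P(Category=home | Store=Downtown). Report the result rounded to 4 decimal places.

0.2574

P(Store=Mall) = 0.042 + 0.013 + 0.061 + 0.029 = 0.145; P(Category=home | Store=Mall) = 0.061/0.145 = 0.42069.
P(Store=Downtown) = 0.027 + 0.069 + 0.032 + 0.068 = 0.196; P(Category=home | Store=Downtown) = 0.032/0.196 = 0.16327.
Difference = 0.2574.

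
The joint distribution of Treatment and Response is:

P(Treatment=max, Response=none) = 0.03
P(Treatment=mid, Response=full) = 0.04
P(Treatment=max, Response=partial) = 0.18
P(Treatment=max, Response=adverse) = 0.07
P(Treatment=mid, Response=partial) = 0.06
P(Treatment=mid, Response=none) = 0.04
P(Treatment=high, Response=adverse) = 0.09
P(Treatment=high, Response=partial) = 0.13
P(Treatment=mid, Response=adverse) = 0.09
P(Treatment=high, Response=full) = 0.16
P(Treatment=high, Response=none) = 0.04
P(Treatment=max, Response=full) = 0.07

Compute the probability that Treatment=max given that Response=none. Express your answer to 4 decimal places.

0.2727

P(Response=none) = 0.04 + 0.04 + 0.03 = 0.11.
P(Treatment=max | Response=none) = 0.03/0.11 = 0.2727.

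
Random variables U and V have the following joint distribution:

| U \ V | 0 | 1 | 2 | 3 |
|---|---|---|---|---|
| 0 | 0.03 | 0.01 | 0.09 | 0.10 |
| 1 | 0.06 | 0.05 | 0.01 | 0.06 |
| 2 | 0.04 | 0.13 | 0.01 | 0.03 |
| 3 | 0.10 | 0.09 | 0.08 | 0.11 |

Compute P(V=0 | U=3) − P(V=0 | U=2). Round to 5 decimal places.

P(U=3) = 0.10 + 0.09 + 0.08 + 0.11 = 0.38; P(V=0 | U=3) = 0.10/0.38 = 0.263158.
P(U=2) = 0.04 + 0.13 + 0.01 + 0.03 = 0.21; P(V=0 | U=2) = 0.04/0.21 = 0.190476.
Difference = 0.07268.

0.07268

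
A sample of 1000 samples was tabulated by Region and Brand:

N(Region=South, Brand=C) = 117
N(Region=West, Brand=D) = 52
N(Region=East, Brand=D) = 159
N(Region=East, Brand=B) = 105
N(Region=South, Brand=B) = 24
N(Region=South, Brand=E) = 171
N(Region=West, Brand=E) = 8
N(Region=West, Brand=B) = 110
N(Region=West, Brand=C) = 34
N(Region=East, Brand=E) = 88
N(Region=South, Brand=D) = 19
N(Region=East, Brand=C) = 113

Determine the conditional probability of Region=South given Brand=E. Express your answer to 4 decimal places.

0.6404

Total with Brand=E: 171 + 88 + 8 = 267.
P(Region=South | Brand=E) = 171/267 = 0.6404.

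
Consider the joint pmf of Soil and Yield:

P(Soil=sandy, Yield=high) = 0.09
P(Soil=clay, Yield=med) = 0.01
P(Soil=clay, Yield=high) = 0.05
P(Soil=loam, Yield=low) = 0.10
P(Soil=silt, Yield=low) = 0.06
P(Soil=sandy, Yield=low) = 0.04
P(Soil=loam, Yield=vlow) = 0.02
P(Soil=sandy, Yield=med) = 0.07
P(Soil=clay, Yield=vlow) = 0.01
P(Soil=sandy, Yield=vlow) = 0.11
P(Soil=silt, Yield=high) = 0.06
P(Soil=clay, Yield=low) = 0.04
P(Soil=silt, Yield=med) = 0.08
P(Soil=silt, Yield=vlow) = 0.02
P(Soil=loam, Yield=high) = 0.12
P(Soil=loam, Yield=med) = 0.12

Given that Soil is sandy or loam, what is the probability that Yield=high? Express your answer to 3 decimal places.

0.313

P(Soil=sandy) = 0.11 + 0.04 + 0.07 + 0.09 = 0.31.
P(Soil=loam) = 0.02 + 0.10 + 0.12 + 0.12 = 0.36.
P(Soil ∈ {sandy, loam}) = 0.31 + 0.36 = 0.67; P(Yield=high, Soil ∈ {sandy, loam}) = 0.09 + 0.12 = 0.21.
P(Yield=high | Soil ∈ {sandy, loam}) = 0.21/0.67 = 0.313.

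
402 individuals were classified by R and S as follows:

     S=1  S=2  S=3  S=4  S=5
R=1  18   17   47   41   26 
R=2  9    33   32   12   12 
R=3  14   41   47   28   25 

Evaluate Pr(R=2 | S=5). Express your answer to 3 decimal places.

Total with S=5: 26 + 12 + 25 = 63.
P(R=2 | S=5) = 12/63 = 0.190.

0.190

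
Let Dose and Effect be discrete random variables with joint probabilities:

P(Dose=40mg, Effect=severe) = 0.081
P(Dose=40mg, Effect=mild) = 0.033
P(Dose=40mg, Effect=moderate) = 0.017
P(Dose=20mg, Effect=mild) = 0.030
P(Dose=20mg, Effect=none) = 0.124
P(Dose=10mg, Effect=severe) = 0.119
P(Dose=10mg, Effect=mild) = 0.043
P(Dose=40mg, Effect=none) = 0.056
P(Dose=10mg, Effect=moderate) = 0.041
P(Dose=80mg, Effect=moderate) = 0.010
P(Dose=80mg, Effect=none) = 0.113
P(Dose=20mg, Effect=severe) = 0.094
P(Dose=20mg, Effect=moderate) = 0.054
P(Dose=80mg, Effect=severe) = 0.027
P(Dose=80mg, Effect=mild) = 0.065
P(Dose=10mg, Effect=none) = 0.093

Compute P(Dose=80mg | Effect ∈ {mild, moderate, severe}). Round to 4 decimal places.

P(Effect=mild) = 0.043 + 0.030 + 0.033 + 0.065 = 0.171.
P(Effect=moderate) = 0.041 + 0.054 + 0.017 + 0.010 = 0.122.
P(Effect=severe) = 0.119 + 0.094 + 0.081 + 0.027 = 0.321.
P(Effect ∈ {mild, moderate, severe}) = 0.171 + 0.122 + 0.321 = 0.614; P(Dose=80mg, Effect ∈ {mild, moderate, severe}) = 0.065 + 0.010 + 0.027 = 0.102.
P(Dose=80mg | Effect ∈ {mild, moderate, severe}) = 0.102/0.614 = 0.1661.

0.1661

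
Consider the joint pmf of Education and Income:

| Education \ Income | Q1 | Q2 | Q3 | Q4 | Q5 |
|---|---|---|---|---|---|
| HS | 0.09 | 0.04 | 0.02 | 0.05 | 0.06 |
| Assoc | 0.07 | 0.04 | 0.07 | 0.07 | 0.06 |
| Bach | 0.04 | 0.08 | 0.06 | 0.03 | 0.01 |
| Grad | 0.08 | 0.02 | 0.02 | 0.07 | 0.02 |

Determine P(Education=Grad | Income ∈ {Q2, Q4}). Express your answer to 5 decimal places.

P(Income=Q2) = 0.04 + 0.04 + 0.08 + 0.02 = 0.18.
P(Income=Q4) = 0.05 + 0.07 + 0.03 + 0.07 = 0.22.
P(Income ∈ {Q2, Q4}) = 0.18 + 0.22 = 0.40; P(Education=Grad, Income ∈ {Q2, Q4}) = 0.02 + 0.07 = 0.09.
P(Education=Grad | Income ∈ {Q2, Q4}) = 0.09/0.40 = 0.22500.

0.22500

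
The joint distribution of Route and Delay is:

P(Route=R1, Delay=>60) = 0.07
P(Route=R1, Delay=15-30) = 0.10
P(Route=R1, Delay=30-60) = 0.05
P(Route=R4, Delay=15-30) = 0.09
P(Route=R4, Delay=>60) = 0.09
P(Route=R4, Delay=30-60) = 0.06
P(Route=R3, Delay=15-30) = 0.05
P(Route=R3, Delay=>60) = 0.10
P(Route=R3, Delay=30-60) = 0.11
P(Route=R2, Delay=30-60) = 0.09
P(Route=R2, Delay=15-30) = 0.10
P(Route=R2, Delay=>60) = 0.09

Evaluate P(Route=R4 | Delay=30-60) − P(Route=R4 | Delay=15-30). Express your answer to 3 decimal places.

-0.071

P(Delay=30-60) = 0.05 + 0.09 + 0.11 + 0.06 = 0.31; P(Route=R4 | Delay=30-60) = 0.06/0.31 = 0.1935.
P(Delay=15-30) = 0.10 + 0.10 + 0.05 + 0.09 = 0.34; P(Route=R4 | Delay=15-30) = 0.09/0.34 = 0.2647.
Difference = -0.071.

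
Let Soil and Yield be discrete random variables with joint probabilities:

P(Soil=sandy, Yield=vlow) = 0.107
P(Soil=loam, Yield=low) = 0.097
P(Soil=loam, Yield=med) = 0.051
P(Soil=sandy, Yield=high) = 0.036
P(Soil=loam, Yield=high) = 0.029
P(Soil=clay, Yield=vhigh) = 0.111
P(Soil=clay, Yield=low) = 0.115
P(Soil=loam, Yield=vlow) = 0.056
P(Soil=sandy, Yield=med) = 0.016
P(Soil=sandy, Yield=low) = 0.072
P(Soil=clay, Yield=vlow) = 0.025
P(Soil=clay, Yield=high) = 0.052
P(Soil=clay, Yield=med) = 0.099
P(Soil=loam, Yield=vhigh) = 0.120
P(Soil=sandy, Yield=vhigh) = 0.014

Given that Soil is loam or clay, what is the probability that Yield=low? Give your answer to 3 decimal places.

0.281

P(Soil=loam) = 0.056 + 0.097 + 0.051 + 0.029 + 0.120 = 0.353.
P(Soil=clay) = 0.025 + 0.115 + 0.099 + 0.052 + 0.111 = 0.402.
P(Soil ∈ {loam, clay}) = 0.353 + 0.402 = 0.755; P(Yield=low, Soil ∈ {loam, clay}) = 0.097 + 0.115 = 0.212.
P(Yield=low | Soil ∈ {loam, clay}) = 0.212/0.755 = 0.281.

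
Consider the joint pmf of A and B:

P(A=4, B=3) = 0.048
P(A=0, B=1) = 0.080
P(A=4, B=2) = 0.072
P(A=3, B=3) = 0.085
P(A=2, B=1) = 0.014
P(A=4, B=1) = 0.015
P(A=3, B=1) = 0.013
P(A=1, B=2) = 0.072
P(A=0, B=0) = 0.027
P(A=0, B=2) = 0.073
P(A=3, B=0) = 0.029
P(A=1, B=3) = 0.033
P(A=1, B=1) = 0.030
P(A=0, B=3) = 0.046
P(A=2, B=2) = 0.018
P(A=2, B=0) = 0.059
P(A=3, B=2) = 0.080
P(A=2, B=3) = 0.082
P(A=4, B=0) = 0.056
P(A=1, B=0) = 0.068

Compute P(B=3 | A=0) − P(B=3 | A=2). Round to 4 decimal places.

P(A=0) = 0.027 + 0.080 + 0.073 + 0.046 = 0.226; P(B=3 | A=0) = 0.046/0.226 = 0.20354.
P(A=2) = 0.059 + 0.014 + 0.018 + 0.082 = 0.173; P(B=3 | A=2) = 0.082/0.173 = 0.47399.
Difference = -0.2704.

-0.2704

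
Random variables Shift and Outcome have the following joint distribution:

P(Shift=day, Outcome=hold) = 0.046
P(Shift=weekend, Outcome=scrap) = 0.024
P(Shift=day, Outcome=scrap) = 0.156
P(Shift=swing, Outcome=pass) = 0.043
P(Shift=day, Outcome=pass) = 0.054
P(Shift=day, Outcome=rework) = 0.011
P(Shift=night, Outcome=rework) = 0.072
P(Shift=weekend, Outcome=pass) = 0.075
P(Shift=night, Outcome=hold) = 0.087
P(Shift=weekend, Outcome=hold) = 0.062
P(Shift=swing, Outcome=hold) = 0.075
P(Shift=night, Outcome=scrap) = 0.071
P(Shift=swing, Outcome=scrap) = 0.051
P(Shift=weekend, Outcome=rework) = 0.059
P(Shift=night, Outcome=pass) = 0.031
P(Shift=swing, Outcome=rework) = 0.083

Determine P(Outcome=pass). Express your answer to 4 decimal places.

0.2030

P(Outcome=pass) = 0.054 + 0.043 + 0.031 + 0.075 = 0.203.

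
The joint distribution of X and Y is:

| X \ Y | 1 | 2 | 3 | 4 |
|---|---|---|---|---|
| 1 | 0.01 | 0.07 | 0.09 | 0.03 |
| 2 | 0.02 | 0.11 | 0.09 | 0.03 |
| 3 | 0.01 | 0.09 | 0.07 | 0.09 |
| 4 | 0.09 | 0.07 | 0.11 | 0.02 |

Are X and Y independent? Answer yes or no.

P(X=4) = 0.29 and P(Y=1) = 0.13, so their product is 0.0377, but P(X=4, Y=1) = 0.09. Since these differ, X and Y are not independent.

no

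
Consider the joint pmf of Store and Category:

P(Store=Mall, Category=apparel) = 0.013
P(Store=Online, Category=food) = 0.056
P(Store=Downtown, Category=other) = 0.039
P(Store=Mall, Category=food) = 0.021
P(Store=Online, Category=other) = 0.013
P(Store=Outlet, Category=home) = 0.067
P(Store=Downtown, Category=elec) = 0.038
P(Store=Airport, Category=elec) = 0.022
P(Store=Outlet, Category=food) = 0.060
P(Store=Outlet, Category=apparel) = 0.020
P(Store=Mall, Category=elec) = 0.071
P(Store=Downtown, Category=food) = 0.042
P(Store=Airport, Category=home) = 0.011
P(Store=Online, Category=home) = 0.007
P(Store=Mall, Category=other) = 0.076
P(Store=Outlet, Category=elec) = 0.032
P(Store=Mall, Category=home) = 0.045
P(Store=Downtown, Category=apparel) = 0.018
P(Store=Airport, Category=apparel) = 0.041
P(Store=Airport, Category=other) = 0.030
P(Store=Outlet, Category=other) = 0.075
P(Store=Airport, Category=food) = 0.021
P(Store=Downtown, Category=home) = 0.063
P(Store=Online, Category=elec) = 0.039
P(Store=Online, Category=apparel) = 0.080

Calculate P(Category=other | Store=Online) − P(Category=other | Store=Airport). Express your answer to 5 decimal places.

P(Store=Online) = 0.056 + 0.080 + 0.039 + 0.007 + 0.013 = 0.195; P(Category=other | Store=Online) = 0.013/0.195 = 0.066667.
P(Store=Airport) = 0.021 + 0.041 + 0.022 + 0.011 + 0.030 = 0.125; P(Category=other | Store=Airport) = 0.030/0.125 = 0.240000.
Difference = -0.17333.

-0.17333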